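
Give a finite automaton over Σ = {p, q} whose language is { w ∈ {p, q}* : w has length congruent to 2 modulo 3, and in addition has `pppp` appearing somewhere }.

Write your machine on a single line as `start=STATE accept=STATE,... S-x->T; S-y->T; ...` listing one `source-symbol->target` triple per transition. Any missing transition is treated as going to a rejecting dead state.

Build one automaton per condition and run them in lockstep. The first has 3 states tracking the input length modulo 3; the second has 5 states tracking whether and how much of `pppp` has been seen. A product state is a pair (one from each), accepting exactly when both do.
       p  q 
>  A   B  C 
   B   D  E 
   C   F  E 
   D   G  A 
   E   H  A 
   F   I  A 
   G   J  C 
   H   K  C 
   I   L  C 
   J   M  M 
   K   N  E 
   L   M  E 
 * M   O  O 
   N   O  A 
   O   J  J 
(> = start, * = accepting)

start=A; accept=M; A-p->B; A-q->C; B-p->D; B-q->E; C-p->F; C-q->E; D-p->G; D-q->A; E-p->H; E-q->A; F-p->I; F-q->A; G-p->J; G-q->C; H-p->K; H-q->C; I-p->L; I-q->C; J-p->M; J-q->M; K-p->N; K-q->E; L-p->M; L-q->E; M-p->O; M-q->O; N-p->O; N-q->A; O-p->J; O-q->J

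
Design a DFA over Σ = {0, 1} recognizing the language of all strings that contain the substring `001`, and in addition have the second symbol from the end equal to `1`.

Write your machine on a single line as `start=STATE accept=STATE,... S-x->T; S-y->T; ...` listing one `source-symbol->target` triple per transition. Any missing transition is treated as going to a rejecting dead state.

Handle the two conditions separately and then intersect. One (4 states) tracks whether and how much of `001` has been seen; the other (7 states) tracks the last 2 symbols read. Each combined state is a pair, one component from each; accept when both components accept.
       0  1 
>  A   B  C 
   B   D  E 
   C   F  G 
   D   D  H 
   E   F  G 
   F   D  E 
   G   F  G 
   H   I  J 
 * I   K  H 
 * J   I  J 
   K   K  H 
(> = start, * = accepting)

start=A; accept=I,J; A-0->B; A-1->C; B-0->D; B-1->E; C-0->F; C-1->G; D-0->D; D-1->H; E-0->F; E-1->G; F-0->D; F-1->E; G-0->F; G-1->G; H-0->I; H-1->J; I-0->K; I-1->H; J-0->I; J-1->J; K-0->K; K-1->H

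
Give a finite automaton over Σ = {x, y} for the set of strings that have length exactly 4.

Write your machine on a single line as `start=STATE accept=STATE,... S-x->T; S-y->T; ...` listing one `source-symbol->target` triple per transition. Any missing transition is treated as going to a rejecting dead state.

start=q0; accept=q4; q0-x->q1; q0-y->q1; q1-x->q2; q1-y->q2; q2-x->q3; q2-y->q3; q3-x->q4; q3-y->q4; q4-x->q5; q4-y->q5; q5-x->q5; q5-y->q5

We only need to distinguish lengths 0, 1, …, 4, and '>4'. Chain q0 → q1 → q2 → q3 → q4 → q5 on every symbol, with q5 looping. Accepting states: {q4}.
A 6-state machine:
        x   y  
>  q0   q1  q1 
   q1   q2  q2 
   q2   q3  q3 
   q3   q4  q4 
 * q4   q5  q5 
   q5   q5  q5 
(> = start, * = accepting)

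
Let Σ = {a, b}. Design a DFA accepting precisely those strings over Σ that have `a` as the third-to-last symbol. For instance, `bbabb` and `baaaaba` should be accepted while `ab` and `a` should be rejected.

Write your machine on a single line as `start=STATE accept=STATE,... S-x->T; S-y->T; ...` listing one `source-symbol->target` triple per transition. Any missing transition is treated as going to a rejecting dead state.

start=q0; accept=q7,q8,q9,q10; q0-a->q1; q0-b->q2; q1-a->q3; q1-b->q4; q2-a->q5; q2-b->q6; q3-a->q7; q3-b->q8; q4-a->q9; q4-b->q10; q5-a->q11; q5-b->q12; q6-a->q13; q6-b->q14; q7-a->q7; q7-b->q8; q8-a->q9; q8-b->q10; q9-a->q11; q9-b->q12; q10-a->q13; q10-b->q14; q11-a->q7; q11-b->q8; q12-a->q9; q12-b->q10; q13-a->q11; q13-b->q12; q14-a->q13; q14-b->q14

A DFA must remember the last 3 symbols (since which symbol is third-to-last isn't known until the input ends). Use one state per possible window of the last ≤3 symbols; accept from those whose window starts with `a`.
A 15-state machine:
          a    b  
>  q0     q1   q2 
   q1     q3   q4 
   q2     q5   q6 
   q3     q7   q8 
   q4     q9  q10 
   q5    q11  q12 
   q6    q13  q14 
 * q7     q7   q8 
 * q8     q9  q10 
 * q9    q11  q12 
 * q10   q13  q14 
   q11    q7   q8 
   q12    q9  q10 
   q13   q11  q12 
   q14   q13  q14 
(> = start, * = accepting)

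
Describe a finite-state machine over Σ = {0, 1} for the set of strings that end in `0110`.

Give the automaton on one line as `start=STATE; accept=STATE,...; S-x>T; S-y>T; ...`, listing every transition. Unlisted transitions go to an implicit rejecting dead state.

start=q0; accept=q4; q0-0>q1; q0-1>q0; q1-0>q1; q1-1>q2; q2-0>q1; q2-1>q3; q3-0>q4; q3-1>q0; q4-0>q1; q4-1>q2

Let each state record the length of the longest suffix of the input read so far that is also a prefix of `0110`. q1 means the last symbol is `0`; q2 means the last 2 symbols are `01`; q3 means the last 3 symbols are `011`; q4 means the last 4 symbols are `0110`. Accept only at q4, where the string currently ends in `0110`.
5 states suffice.
        0   1  
>  q0   q1  q0 
   q1   q1  q2 
   q2   q1  q3 
   q3   q4  q0 
 * q4   q1  q2 
(> = start, * = accepting)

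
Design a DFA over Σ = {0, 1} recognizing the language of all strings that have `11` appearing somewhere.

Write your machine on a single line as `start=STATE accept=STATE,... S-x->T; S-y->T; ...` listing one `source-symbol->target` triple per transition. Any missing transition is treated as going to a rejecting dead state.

start=q0; accept=q2; q0-0->q0; q0-1->q1; q1-0->q0; q1-1->q2; q2-0->q2; q2-1->q2

Track how much of `11` has been matched so far: state q0 is no progress, q2 is the absorbing accept state reached once `11` has occurred. Intermediate states record partial matches; on a mismatch, fall back to the longest reusable overlap.
3 states suffice.
        0   1  
>  q0   q0  q1 
   q1   q0  q2 
 * q2   q2  q2 
(> = start, * = accepting)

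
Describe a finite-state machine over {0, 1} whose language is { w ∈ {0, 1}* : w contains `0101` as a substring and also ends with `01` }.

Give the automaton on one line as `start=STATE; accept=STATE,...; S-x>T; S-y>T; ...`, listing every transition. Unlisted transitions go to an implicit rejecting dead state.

start=q0; accept=q4; q0-0>q1; q0-1>q0; q1-0>q1; q1-1>q2; q2-0>q3; q2-1>q0; q3-0>q1; q3-1>q4; q4-0>q5; q4-1>q6; q5-0>q5; q5-1>q4; q6-0>q5; q6-1>q6

Build one automaton per condition and run them in lockstep. One (5 states) tracks whether and how much of `0101` has been seen; the other (3 states) tracks how much of the suffix `01` has currently been matched. Each combined state is a pair, one component from each; accept when both components accept.
7 states suffice.
        0   1  
>  q0   q1  q0 
   q1   q1  q2 
   q2   q3  q0 
   q3   q1  q4 
 * q4   q5  q6 
   q5   q5  q4 
   q6   q5  q6 
(> = start, * = accepting)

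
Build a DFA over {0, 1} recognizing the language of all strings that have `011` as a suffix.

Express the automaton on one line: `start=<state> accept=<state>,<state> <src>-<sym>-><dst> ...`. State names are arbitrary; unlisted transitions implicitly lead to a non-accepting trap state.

Let each state record the length of the longest suffix of the input read so far that is also a prefix of `011`. S1 means the last symbol is `0`; S2 means the last 2 symbols are `01`; S3 means the last 3 symbols are `011`. Accept only at S3, where the string currently ends in `011`.
A 4-state machine:
        0   1  
>  S0   S1  S0 
   S1   S1  S2 
   S2   S1  S3 
 * S3   S1  S0 
(> = start, * = accepting)

start=S0 accept=S3 S0-0->S1 S0-1->S0 S1-0->S1 S1-1->S2 S2-0->S1 S2-1->S3 S3-0->S1 S3-1->S0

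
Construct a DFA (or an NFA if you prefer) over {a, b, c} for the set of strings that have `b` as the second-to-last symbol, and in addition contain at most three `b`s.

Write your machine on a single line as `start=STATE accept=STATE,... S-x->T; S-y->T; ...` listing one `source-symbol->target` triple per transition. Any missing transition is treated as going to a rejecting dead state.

start=S0; accept=S2,S3,S6,S7,S10; S0-a->S0; S0-b->S1; S0-c->S0; S1-a->S2; S1-b->S3; S1-c->S2; S2-a->S4; S2-b->S5; S2-c->S4; S3-a->S6; S3-b->S7; S3-c->S6; S4-a->S4; S4-b->S5; S4-c->S4; S5-a->S6; S5-b->S7; S5-c->S6; S6-a->S8; S6-b->S9; S6-c->S8; S7-a->S10; S7-b->S11; S7-c->S10; S8-a->S8; S8-b->S9; S8-c->S8; S9-a->S10; S9-b->S11; S9-c->S10; S10-a->S11; S10-b->S11; S10-c->S11; S11-a->S11; S11-b->S11; S11-c->S11

Build one automaton per condition and run them in lockstep. One (13 states) tracks the last 2 symbols read; the other (5 states) tracks the count of `b`s, saturating at 4. Each combined state is a pair, one component from each; accept when both components accept. Equivalent product states are then merged.
12 states suffice.
          a    b    c  
>  S0     S0   S1   S0 
   S1     S2   S3   S2 
 * S2     S4   S5   S4 
 * S3     S6   S7   S6 
   S4     S4   S5   S4 
   S5     S6   S7   S6 
 * S6     S8   S9   S8 
 * S7    S10  S11  S10 
   S8     S8   S9   S8 
   S9    S10  S11  S10 
 * S10   S11  S11  S11 
   S11   S11  S11  S11 
(> = start, * = accepting)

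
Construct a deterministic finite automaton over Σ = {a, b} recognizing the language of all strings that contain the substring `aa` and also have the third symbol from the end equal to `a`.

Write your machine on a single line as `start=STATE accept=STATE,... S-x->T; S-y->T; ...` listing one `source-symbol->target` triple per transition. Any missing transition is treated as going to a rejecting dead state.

start=q0; accept=q7,q8,q15,q16; q0-a->q1; q0-b->q2; q1-a->q3; q1-b->q4; q2-a->q5; q2-b->q6; q3-a->q7; q3-b->q8; q4-a->q9; q4-b->q10; q5-a->q11; q5-b->q12; q6-a->q13; q6-b->q14; q7-a->q7; q7-b->q8; q8-a->q15; q8-b->q16; q9-a->q11; q9-b->q12; q10-a->q13; q10-b->q14; q11-a->q7; q11-b->q8; q12-a->q9; q12-b->q10; q13-a->q11; q13-b->q12; q14-a->q13; q14-b->q14; q15-a->q11; q15-b->q17; q16-a->q18; q16-b->q19; q17-a->q15; q17-b->q16; q18-a->q11; q18-b->q17; q19-a->q18; q19-b->q19

Build one automaton per condition and run them in lockstep. One (3 states) tracks whether and how much of `aa` has been seen; the other (15 states) tracks the last 3 symbols read. Each combined state is a pair, one component from each; accept when both components accept.
A 20-state machine:
          a    b  
>  q0     q1   q2 
   q1     q3   q4 
   q2     q5   q6 
   q3     q7   q8 
   q4     q9  q10 
   q5    q11  q12 
   q6    q13  q14 
 * q7     q7   q8 
 * q8    q15  q16 
   q9    q11  q12 
   q10   q13  q14 
   q11    q7   q8 
   q12    q9  q10 
   q13   q11  q12 
   q14   q13  q14 
 * q15   q11  q17 
 * q16   q18  q19 
   q17   q15  q16 
   q18   q11  q17 
   q19   q18  q19 
(> = start, * = accepting)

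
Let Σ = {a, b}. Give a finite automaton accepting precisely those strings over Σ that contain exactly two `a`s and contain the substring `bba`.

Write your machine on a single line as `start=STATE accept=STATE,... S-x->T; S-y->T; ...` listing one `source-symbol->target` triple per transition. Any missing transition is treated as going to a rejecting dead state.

start=q0; accept=q7; q0-a->q1; q0-b->q2; q1-a->q3; q1-b->q4; q2-a->q1; q2-b->q5; q3-a->q3; q3-b->q3; q4-a->q3; q4-b->q6; q5-a->q6; q5-b->q5; q6-a->q7; q6-b->q6; q7-a->q3; q7-b->q7

Handle the two conditions separately and then intersect. The first has 4 states tracking the count of `a`s, saturating at 3; the second has 4 states tracking whether and how much of `bba` has been seen. A product state is a pair (one from each), accepting exactly when both do. Equivalent product states are then merged.
An 8-state machine:
        a   b  
>  q0   q1  q2 
   q1   q3  q4 
   q2   q1  q5 
   q3   q3  q3 
   q4   q3  q6 
   q5   q6  q5 
   q6   q7  q6 
 * q7   q3  q7 
(> = start, * = accepting)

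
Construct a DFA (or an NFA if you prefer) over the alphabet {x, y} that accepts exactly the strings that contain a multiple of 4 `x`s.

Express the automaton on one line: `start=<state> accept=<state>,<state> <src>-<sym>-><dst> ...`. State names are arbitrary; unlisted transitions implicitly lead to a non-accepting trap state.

The only thing that matters is how many `x`s have appeared, reduced mod 4. Use one state per residue: s0 for 0, …, s3 for 3. Reading `x` moves to the next residue; anything else stays put. s0 is accepting.
        x   y  
>* s0   s1  s0 
   s1   s2  s1 
   s2   s3  s2 
   s3   s0  s3 
(> = start, * = accepting)

start=s0 accept=s0 s0-x->s1 s0-y->s0 s1-x->s2 s1-y->s1 s2-x->s3 s2-y->s2 s3-x->s0 s3-y->s3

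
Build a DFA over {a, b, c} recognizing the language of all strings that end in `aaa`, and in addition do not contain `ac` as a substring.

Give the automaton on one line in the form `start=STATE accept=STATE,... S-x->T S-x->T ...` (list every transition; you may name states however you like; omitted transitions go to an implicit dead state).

Build one automaton per condition and run them in lockstep. One (4 states) tracks how much of the suffix `aaa` has currently been matched; the other (3 states) tracks partial matches of the forbidden pattern `ac`. Each combined state is a pair, one component from each; accept when both components accept. Minimizing collapses redundant product states.
With 5 states:
        a   b   c  
>  s0   s1  s0  s0 
   s1   s2  s0  s3 
   s2   s4  s0  s3 
   s3   s3  s3  s3 
 * s4   s4  s0  s3 
(> = start, * = accepting)

start=s0 accept=s4 s0-a->s1 s0-b->s0 s0-c->s0 s1-a->s2 s1-b->s0 s1-c->s3 s2-a->s4 s2-b->s0 s2-c->s3 s3-a->s3 s3-b->s3 s3-c->s3 s4-a->s4 s4-b->s0 s4-c->s3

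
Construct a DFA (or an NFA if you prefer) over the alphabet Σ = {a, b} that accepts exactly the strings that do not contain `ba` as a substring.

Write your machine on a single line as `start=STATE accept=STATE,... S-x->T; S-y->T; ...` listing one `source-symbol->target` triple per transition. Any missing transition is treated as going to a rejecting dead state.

start=q0; accept=q0,q1; q0-a->q0; q0-b->q1; q1-a->q2; q1-b->q1; q2-a->q2; q2-b->q2

This is the complement of 'contains `ba`'. Use the same substring-matching states — q0 through q2 holding how much of `ba` has just been matched — but flip the accepting set: everything except the trap q2 accepts.
A 3-state machine:
        a   b  
>* q0   q0  q1 
 * q1   q2  q1 
   q2   q2  q2 
(> = start, * = accepting)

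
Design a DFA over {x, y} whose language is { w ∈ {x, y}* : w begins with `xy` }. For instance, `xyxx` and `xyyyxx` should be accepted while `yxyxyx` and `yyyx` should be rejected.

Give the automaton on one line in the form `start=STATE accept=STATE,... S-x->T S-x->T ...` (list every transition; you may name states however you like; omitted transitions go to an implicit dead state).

start=A accept=C A-x->B A-y->D B-x->D B-y->C C-x->C C-y->C D-x->D D-y->D

Check the first 2 symbols one by one: A through B record how many have matched `xy` so far; any wrong symbol goes to the dead state D. After all 2 match we enter the accepting sink C.
With 4 states:
       x  y 
>  A   B  D 
   B   D  C 
 * C   C  C 
   D   D  D 
(> = start, * = accepting)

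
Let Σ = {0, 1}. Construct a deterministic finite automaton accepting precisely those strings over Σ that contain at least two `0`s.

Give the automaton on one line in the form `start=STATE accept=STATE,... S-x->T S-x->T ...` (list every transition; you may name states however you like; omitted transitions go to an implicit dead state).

start=A accept=C,D A-0->B A-1->A B-0->C B-1->B C-0->D C-1->C D-0->D D-1->D

Count `0`s, saturating at 3: states A through C mean 0 through 2 `0`s seen; D means more than 2. Each `0` increments (capped at D); other symbols loop. Accept from {C, D}.
4 states suffice.
       0  1 
>  A   B  A 
   B   C  B 
 * C   D  C 
 * D   D  D 
(> = start, * = accepting)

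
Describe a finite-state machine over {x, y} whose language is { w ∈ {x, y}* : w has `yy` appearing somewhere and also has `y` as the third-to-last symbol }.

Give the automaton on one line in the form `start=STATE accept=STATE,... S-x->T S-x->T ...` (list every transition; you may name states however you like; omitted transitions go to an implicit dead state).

Handle the two conditions separately and then intersect. One (3 states) tracks whether and how much of `yy` has been seen; the other (15 states) tracks the last 3 symbols read. Each combined state is a pair, one component from each; accept when both components accept.
20 states suffice.
          x    y  
>  s0     s1   s2 
   s1     s3   s4 
   s2     s5   s6 
   s3     s7   s8 
   s4     s9  s10 
   s5    s11  s12 
   s6    s13  s14 
   s7     s7   s8 
   s8     s9  s10 
   s9    s11  s12 
   s10   s13  s14 
   s11    s7   s8 
   s12    s9  s10 
 * s13   s15  s16 
 * s14   s13  s14 
 * s15   s17  s18 
 * s16   s19  s10 
   s17   s17  s18 
   s18   s19  s10 
   s19   s15  s16 
(> = start, * = accepting)

start=s0 accept=s13,s14,s15,s16 s0-x->s1 s0-y->s2 s1-x->s3 s1-y->s4 s2-x->s5 s2-y->s6 s3-x->s7 s3-y->s8 s4-x->s9 s4-y->s10 s5-x->s11 s5-y->s12 s6-x->s13 s6-y->s14 s7-x->s7 s7-y->s8 s8-x->s9 s8-y->s10 s9-x->s11 s9-y->s12 s10-x->s13 s10-y->s14 s11-x->s7 s11-y->s8 s12-x->s9 s12-y->s10 s13-x->s15 s13-y->s16 s14-x->s13 s14-y->s14 s15-x->s17 s15-y->s18 s16-x->s19 s16-y->s10 s17-x->s17 s17-y->s18 s18-x->s19 s18-y->s10 s19-x->s15 s19-y->s16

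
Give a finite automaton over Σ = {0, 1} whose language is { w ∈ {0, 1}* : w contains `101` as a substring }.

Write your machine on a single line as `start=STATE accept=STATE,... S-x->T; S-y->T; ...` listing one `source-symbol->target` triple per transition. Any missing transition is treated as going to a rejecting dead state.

States q0..q2 record the length of the longest prefix of `101` that matches the current input suffix. Reaching q3 means `101` has been seen, and we stay there forever. Accept from q3.
A 4-state machine:
        0   1  
>  q0   q0  q1 
   q1   q2  q1 
   q2   q0  q3 
 * q3   q3  q3 
(> = start, * = accepting)

start=q0; accept=q3; q0-0->q0; q0-1->q1; q1-0->q2; q1-1->q1; q2-0->q0; q2-1->q3; q3-0->q3; q3-1->q3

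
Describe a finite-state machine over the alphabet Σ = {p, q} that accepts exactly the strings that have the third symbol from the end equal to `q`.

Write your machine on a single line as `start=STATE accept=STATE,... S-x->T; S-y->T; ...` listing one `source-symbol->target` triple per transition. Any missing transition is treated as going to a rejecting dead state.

start=A; accept=L,M,N,O; A-p->B; A-q->C; B-p->D; B-q->E; C-p->F; C-q->G; D-p->H; D-q->I; E-p->J; E-q->K; F-p->L; F-q->M; G-p->N; G-q->O; H-p->H; H-q->I; I-p->J; I-q->K; J-p->L; J-q->M; K-p->N; K-q->O; L-p->H; L-q->I; M-p->J; M-q->K; N-p->L; N-q->M; O-p->N; O-q->O

A DFA must remember the last 3 symbols (since which symbol is third-to-last isn't known until the input ends). Use one state per possible window of the last ≤3 symbols; accept from those whose window starts with `q`.
With 15 states:
       p  q 
>  A   B  C 
   B   D  E 
   C   F  G 
   D   H  I 
   E   J  K 
   F   L  M 
   G   N  O 
   H   H  I 
   I   J  K 
   J   L  M 
   K   N  O 
 * L   H  I 
 * M   J  K 
 * N   L  M 
 * O   N  O 
(> = start, * = accepting)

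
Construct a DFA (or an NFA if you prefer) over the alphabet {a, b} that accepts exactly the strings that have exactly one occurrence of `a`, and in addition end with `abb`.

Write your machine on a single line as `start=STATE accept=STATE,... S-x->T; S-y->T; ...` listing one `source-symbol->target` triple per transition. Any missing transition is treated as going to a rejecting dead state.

start=q0; accept=q5; q0-a->q1; q0-b->q0; q1-a->q2; q1-b->q3; q2-a->q2; q2-b->q4; q3-a->q2; q3-b->q5; q4-a->q2; q4-b->q6; q5-a->q2; q5-b->q7; q6-a->q2; q6-b->q8; q7-a->q2; q7-b->q7; q8-a->q2; q8-b->q8

Handle the two conditions separately and then intersect. One (3 states) tracks the count of `a`s, saturating at 2; the other (4 states) tracks how much of the suffix `abb` has currently been matched. Each combined state is a pair, one component from each; accept when both components accept.
9 states suffice.
        a   b  
>  q0   q1  q0 
   q1   q2  q3 
   q2   q2  q4 
   q3   q2  q5 
   q4   q2  q6 
 * q5   q2  q7 
   q6   q2  q8 
   q7   q2  q7 
   q8   q2  q8 
(> = start, * = accepting)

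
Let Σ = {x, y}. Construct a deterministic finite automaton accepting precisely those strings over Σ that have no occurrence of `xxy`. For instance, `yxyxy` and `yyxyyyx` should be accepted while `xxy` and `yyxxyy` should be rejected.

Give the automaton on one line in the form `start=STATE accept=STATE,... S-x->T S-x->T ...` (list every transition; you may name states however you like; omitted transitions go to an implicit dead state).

Track partial matches of the forbidden pattern `xxy`. State s3 is a dead state reached once `xxy` has occurred; every other state accepts. s0 means no part of `xxy` is currently matched.
4 states suffice.
        x   y  
>* s0   s1  s0 
 * s1   s2  s0 
 * s2   s2  s3 
   s3   s3  s3 
(> = start, * = accepting)

start=s0 accept=s0,s1,s2 s0-x->s1 s0-y->s0 s1-x->s2 s1-y->s0 s2-x->s2 s2-y->s3 s3-x->s3 s3-y->s3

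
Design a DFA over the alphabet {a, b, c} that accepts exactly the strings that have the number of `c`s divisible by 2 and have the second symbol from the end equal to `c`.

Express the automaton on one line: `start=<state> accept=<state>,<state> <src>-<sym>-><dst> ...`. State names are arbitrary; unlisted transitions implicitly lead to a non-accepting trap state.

Build one automaton per condition and run them in lockstep. One (2 states) tracks the count of `c`s modulo 2; the other (13 states) tracks the last 2 symbols read. Each combined state is a pair, one component from each; accept when both components accept.
22 states suffice.
          a    b    c  
>  S0     S1   S2   S3 
   S1     S4   S5   S6 
   S2     S7   S8   S9 
   S3    S10  S11  S12 
   S4     S4   S5   S6 
   S5     S7   S8   S9 
   S6    S10  S11  S12 
   S7     S4   S5   S6 
   S8     S7   S8   S9 
   S9    S10  S11  S12 
   S10   S13  S14  S15 
   S11   S16  S17  S18 
 * S12   S19  S20  S21 
   S13   S13  S14  S15 
   S14   S16  S17  S18 
   S15   S19  S20  S21 
   S16   S13  S14  S15 
   S17   S16  S17  S18 
   S18   S19  S20  S21 
 * S19    S4   S5   S6 
 * S20    S7   S8   S9 
   S21   S10  S11  S12 
(> = start, * = accepting)

start=S0 accept=S12,S19,S20 S0-a->S1 S0-b->S2 S0-c->S3 S1-a->S4 S1-b->S5 S1-c->S6 S2-a->S7 S2-b->S8 S2-c->S9 S3-a->S10 S3-b->S11 S3-c->S12 S4-a->S4 S4-b->S5 S4-c->S6 S5-a->S7 S5-b->S8 S5-c->S9 S6-a->S10 S6-b->S11 S6-c->S12 S7-a->S4 S7-b->S5 S7-c->S6 S8-a->S7 S8-b->S8 S8-c->S9 S9-a->S10 S9-b->S11 S9-c->S12 S10-a->S13 S10-b->S14 S10-c->S15 S11-a->S16 S11-b->S17 S11-c->S18 S12-a->S19 S12-b->S20 S12-c->S21 S13-a->S13 S13-b->S14 S13-c->S15 S14-a->S16 S14-b->S17 S14-c->S18 S15-a->S19 S15-b->S20 S15-c->S21 S16-a->S13 S16-b->S14 S16-c->S15 S17-a->S16 S17-b->S17 S17-c->S18 S18-a->S19 S18-b->S20 S18-c->S21 S19-a->S4 S19-b->S5 S19-c->S6 S20-a->S7 S20-b->S8 S20-c->S9 S21-a->S10 S21-b->S11 S21-c->S12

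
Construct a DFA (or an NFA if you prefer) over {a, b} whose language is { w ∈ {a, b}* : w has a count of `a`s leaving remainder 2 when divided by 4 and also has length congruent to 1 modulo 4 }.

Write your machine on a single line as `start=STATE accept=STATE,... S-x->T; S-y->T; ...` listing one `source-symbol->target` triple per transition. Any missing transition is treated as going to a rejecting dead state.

start=S0; accept=S14; S0-a->S1; S0-b->S2; S1-a->S3; S1-b->S4; S2-a->S4; S2-b->S5; S3-a->S6; S3-b->S7; S4-a->S7; S4-b->S8; S5-a->S8; S5-b->S9; S6-a->S0; S6-b->S10; S7-a->S10; S7-b->S11; S8-a->S11; S8-b->S12; S9-a->S12; S9-b->S0; S10-a->S2; S10-b->S13; S11-a->S13; S11-b->S14; S12-a->S14; S12-b->S1; S13-a->S5; S13-b->S15; S14-a->S15; S14-b->S3; S15-a->S9; S15-b->S6

Build one automaton per condition and run them in lockstep. One (4 states) tracks the count of `a`s modulo 4; the other (4 states) tracks the input length modulo 4. Each combined state is a pair, one component from each; accept when both components accept.
16 states suffice.
          a    b  
>  S0     S1   S2 
   S1     S3   S4 
   S2     S4   S5 
   S3     S6   S7 
   S4     S7   S8 
   S5     S8   S9 
   S6     S0  S10 
   S7    S10  S11 
   S8    S11  S12 
   S9    S12   S0 
   S10    S2  S13 
   S11   S13  S14 
   S12   S14   S1 
   S13    S5  S15 
 * S14   S15   S3 
   S15    S9   S6 
(> = start, * = accepting)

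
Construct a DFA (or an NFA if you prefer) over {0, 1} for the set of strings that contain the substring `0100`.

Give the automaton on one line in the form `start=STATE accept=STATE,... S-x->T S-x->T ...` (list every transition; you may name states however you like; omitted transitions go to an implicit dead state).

start=S0 accept=S4 S0-0->S1 S0-1->S0 S1-0->S1 S1-1->S2 S2-0->S3 S2-1->S0 S3-0->S4 S3-1->S2 S4-0->S4 S4-1->S4

Track how much of `0100` has been matched so far: state S0 is no progress, S4 is the absorbing accept state reached once `0100` has occurred. Intermediate states record partial matches; on a mismatch, fall back to the longest reusable overlap.
        0   1  
>  S0   S1  S0 
   S1   S1  S2 
   S2   S3  S0 
   S3   S4  S2 
 * S4   S4  S4 
(> = start, * = accepting)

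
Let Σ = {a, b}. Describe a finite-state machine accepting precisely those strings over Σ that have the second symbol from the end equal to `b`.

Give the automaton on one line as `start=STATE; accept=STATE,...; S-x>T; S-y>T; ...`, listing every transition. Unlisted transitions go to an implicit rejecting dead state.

start=q0; accept=q5,q6; q0-a>q1; q0-b>q2; q1-a>q3; q1-b>q4; q2-a>q5; q2-b>q6; q3-a>q3; q3-b>q4; q4-a>q5; q4-b>q6; q5-a>q3; q5-b>q4; q6-a>q5; q6-b>q6

Because acceptance depends on a position counted from the end, the machine has to buffer the most recent 2 symbols. Make each state the string of the last up-to-2 symbols read; on input `x` shift the window left and append `x`. Accept when the buffered window has length 2 and begins with `b`.
7 states suffice.
        a   b  
>  q0   q1  q2 
   q1   q3  q4 
   q2   q5  q6 
   q3   q3  q4 
   q4   q5  q6 
 * q5   q3  q4 
 * q6   q5  q6 
(> = start, * = accepting)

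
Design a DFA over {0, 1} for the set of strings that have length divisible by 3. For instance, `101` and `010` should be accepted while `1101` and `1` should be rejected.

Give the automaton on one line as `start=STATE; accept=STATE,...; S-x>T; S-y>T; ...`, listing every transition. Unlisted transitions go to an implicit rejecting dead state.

Only the length mod 3 matters, so use a 3-cycle: from any state, every input symbol moves to the next state, wrapping S2 back to S0. Mark S0 accepting.
With 3 states:
        0   1  
>* S0   S1  S1 
   S1   S2  S2 
   S2   S0  S0 
(> = start, * = accepting)

start=S0; accept=S0; S0-0>S1; S0-1>S1; S1-0>S2; S1-1>S2; S2-0>S0; S2-1>S0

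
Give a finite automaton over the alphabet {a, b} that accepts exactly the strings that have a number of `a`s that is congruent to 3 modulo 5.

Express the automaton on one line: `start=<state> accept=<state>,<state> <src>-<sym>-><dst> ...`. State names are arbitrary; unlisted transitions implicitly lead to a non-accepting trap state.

The only thing that matters is how many `a`s have appeared, reduced mod 5. Use one state per residue: s0 for 0, …, s4 for 4. Reading `a` moves to the next residue; anything else stays put. s3 is accepting.
A 5-state machine:
        a   b  
>  s0   s1  s0 
   s1   s2  s1 
   s2   s3  s2 
 * s3   s4  s3 
   s4   s0  s4 
(> = start, * = accepting)

start=s0 accept=s3 s0-a->s1 s0-b->s0 s1-a->s2 s1-b->s1 s2-a->s3 s2-b->s2 s3-a->s4 s3-b->s3 s4-a->s0 s4-b->s4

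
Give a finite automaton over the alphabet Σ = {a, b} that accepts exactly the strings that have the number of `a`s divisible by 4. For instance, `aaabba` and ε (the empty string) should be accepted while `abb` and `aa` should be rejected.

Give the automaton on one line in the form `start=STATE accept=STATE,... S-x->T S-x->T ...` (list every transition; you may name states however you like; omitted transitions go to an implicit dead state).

Keep the running count of `a`s modulo 4: each `a` advances along the cycle q0 → q1 → q2 → q3 → q0 while other symbols loop. Accept at q0.
A 4-state machine:
        a   b  
>* q0   q1  q0 
   q1   q2  q1 
   q2   q3  q2 
   q3   q0  q3 
(> = start, * = accepting)

start=q0 accept=q0 q0-a->q1 q0-b->q0 q1-a->q2 q1-b->q1 q2-a->q3 q2-b->q2 q3-a->q0 q3-b->q3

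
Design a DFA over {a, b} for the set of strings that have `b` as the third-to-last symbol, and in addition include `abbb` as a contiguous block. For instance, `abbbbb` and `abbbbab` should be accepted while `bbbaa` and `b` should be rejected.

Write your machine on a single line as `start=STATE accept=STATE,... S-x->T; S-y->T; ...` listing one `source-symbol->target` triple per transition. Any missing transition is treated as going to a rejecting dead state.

Run two small machines in parallel and take their product. The first has 15 states tracking the last 3 symbols read; the second has 5 states tracking whether and how much of `abbb` has been seen. A product state is a pair (one from each), accepting exactly when both do. Minimizing collapses redundant product states.
With 12 states:
          a    b  
>  q0     q1   q0 
   q1     q1   q2 
   q2     q1   q3 
   q3     q1   q4 
 * q4     q5   q4 
 * q5     q6   q7 
 * q6     q8   q9 
 * q7    q10  q11 
   q8     q8   q9 
   q9    q10  q11 
   q10    q6   q7 
   q11    q5   q4 
(> = start, * = accepting)

start=q0; accept=q4,q5,q6,q7; q0-a->q1; q0-b->q0; q1-a->q1; q1-b->q2; q2-a->q1; q2-b->q3; q3-a->q1; q3-b->q4; q4-a->q5; q4-b->q4; q5-a->q6; q5-b->q7; q6-a->q8; q6-b->q9; q7-a->q10; q7-b->q11; q8-a->q8; q8-b->q9; q9-a->q10; q9-b->q11; q10-a->q6; q10-b->q7; q11-a->q5; q11-b->q4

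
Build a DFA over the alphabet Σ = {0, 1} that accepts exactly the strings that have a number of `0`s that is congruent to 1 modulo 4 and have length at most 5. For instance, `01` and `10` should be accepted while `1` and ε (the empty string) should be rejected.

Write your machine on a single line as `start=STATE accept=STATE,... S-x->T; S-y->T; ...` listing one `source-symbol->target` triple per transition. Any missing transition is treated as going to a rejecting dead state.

start=q0; accept=q1,q4,q8,q13,q14; q0-0->q1; q0-1->q2; q1-0->q3; q1-1->q4; q2-0->q4; q2-1->q5; q3-0->q6; q3-1->q7; q4-0->q7; q4-1->q8; q5-0->q8; q5-1->q9; q6-0->q10; q6-1->q11; q7-0->q11; q7-1->q12; q8-0->q12; q8-1->q13; q9-0->q13; q9-1->q10; q10-0->q14; q10-1->q15; q11-0->q15; q11-1->q16; q12-0->q16; q12-1->q17; q13-0->q17; q13-1->q14; q14-0->q18; q14-1->q19; q15-0->q19; q15-1->q20; q16-0->q20; q16-1->q21; q17-0->q21; q17-1->q18; q18-0->q21; q18-1->q18; q19-0->q18; q19-1->q19; q20-0->q19; q20-1->q20; q21-0->q20; q21-1->q21

Handle the two conditions separately and then intersect. The first has 4 states tracking the count of `0`s modulo 4; the second has 7 states tracking the input length, saturating at 6. A product state is a pair (one from each), accepting exactly when both do.
A 22-state machine:
          0    1  
>  q0     q1   q2 
 * q1     q3   q4 
   q2     q4   q5 
   q3     q6   q7 
 * q4     q7   q8 
   q5     q8   q9 
   q6    q10  q11 
   q7    q11  q12 
 * q8    q12  q13 
   q9    q13  q10 
   q10   q14  q15 
   q11   q15  q16 
   q12   q16  q17 
 * q13   q17  q14 
 * q14   q18  q19 
   q15   q19  q20 
   q16   q20  q21 
   q17   q21  q18 
   q18   q21  q18 
   q19   q18  q19 
   q20   q19  q20 
   q21   q20  q21 
(> = start, * = accepting)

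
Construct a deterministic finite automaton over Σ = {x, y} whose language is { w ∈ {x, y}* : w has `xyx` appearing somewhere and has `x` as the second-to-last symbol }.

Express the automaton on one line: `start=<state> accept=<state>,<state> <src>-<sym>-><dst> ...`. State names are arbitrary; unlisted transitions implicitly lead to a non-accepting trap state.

start=A accept=E,F A-x->B A-y->A B-x->B B-y->C C-x->D C-y->A D-x->E D-y->F E-x->E E-y->F F-x->D F-y->G G-x->D G-y->G

Run two small machines in parallel and take their product. The first has 4 states tracking whether and how much of `xyx` has been seen; the second has 7 states tracking the last 2 symbols read. A product state is a pair (one from each), accepting exactly when both do. Minimizing collapses redundant product states.
7 states suffice.
       x  y 
>  A   B  A 
   B   B  C 
   C   D  A 
   D   E  F 
 * E   E  F 
 * F   D  G 
   G   D  G 
(> = start, * = accepting)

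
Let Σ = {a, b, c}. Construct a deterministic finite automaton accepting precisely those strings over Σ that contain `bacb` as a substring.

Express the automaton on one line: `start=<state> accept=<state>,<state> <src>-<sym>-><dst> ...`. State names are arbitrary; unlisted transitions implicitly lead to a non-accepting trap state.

start=s0 accept=s4 s0-a->s0 s0-b->s1 s0-c->s0 s1-a->s2 s1-b->s1 s1-c->s0 s2-a->s0 s2-b->s1 s2-c->s3 s3-a->s0 s3-b->s4 s3-c->s0 s4-a->s4 s4-b->s4 s4-c->s4

Track how much of `bacb` has been matched so far: state s0 is no progress, s4 is the absorbing accept state reached once `bacb` has occurred. Intermediate states record partial matches; on a mismatch, fall back to the longest reusable overlap.
        a   b   c  
>  s0   s0  s1  s0 
   s1   s2  s1  s0 
   s2   s0  s1  s3 
   s3   s0  s4  s0 
 * s4   s4  s4  s4 
(> = start, * = accepting)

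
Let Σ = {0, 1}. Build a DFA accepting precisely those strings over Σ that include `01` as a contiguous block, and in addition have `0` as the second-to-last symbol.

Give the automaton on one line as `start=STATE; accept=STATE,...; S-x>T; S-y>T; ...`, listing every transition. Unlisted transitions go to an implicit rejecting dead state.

start=A; accept=C,F; A-0>B; A-1>A; B-0>B; B-1>C; C-0>D; C-1>E; D-0>F; D-1>C; E-0>D; E-1>E; F-0>F; F-1>C

Handle the two conditions separately and then intersect. One (3 states) tracks whether and how much of `01` has been seen; the other (7 states) tracks the last 2 symbols read. Each combined state is a pair, one component from each; accept when both components accept. After merging equivalent states the machine shrinks.
With 6 states:
       0  1 
>  A   B  A 
   B   B  C 
 * C   D  E 
   D   F  C 
   E   D  E 
 * F   F  C 
(> = start, * = accepting)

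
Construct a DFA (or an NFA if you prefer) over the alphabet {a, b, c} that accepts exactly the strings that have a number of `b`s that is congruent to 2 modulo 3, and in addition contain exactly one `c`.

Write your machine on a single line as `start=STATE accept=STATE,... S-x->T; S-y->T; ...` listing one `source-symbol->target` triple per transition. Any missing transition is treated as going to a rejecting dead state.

Run two small machines in parallel and take their product. One (3 states) tracks the count of `b`s modulo 3; the other (3 states) tracks the count of `c`s, saturating at 2. Each combined state is a pair, one component from each; accept when both components accept. Equivalent product states are then merged.
        a   b   c  
>  q0   q0  q1  q2 
   q1   q1  q3  q4 
   q2   q2  q4  q5 
   q3   q3  q0  q6 
   q4   q4  q6  q5 
   q5   q5  q5  q5 
 * q6   q6  q2  q5 
(> = start, * = accepting)

start=q0; accept=q6; q0-a->q0; q0-b->q1; q0-c->q2; q1-a->q1; q1-b->q3; q1-c->q4; q2-a->q2; q2-b->q4; q2-c->q5; q3-a->q3; q3-b->q0; q3-c->q6; q4-a->q4; q4-b->q6; q4-c->q5; q5-a->q5; q5-b->q5; q5-c->q5; q6-a->q6; q6-b->q2; q6-c->q5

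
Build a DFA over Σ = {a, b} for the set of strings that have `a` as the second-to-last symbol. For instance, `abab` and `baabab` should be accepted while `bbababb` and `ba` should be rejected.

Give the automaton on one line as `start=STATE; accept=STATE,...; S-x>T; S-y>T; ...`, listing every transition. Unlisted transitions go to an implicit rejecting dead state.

start=q0; accept=q3,q4; q0-a>q1; q0-b>q2; q1-a>q3; q1-b>q4; q2-a>q5; q2-b>q6; q3-a>q3; q3-b>q4; q4-a>q5; q4-b>q6; q5-a>q3; q5-b>q4; q6-a>q5; q6-b>q6

A DFA must remember the last 2 symbols (since which symbol is second-to-last isn't known until the input ends). Use one state per possible window of the last ≤2 symbols; accept from those whose window starts with `a`.
        a   b  
>  q0   q1  q2 
   q1   q3  q4 
   q2   q5  q6 
 * q3   q3  q4 
 * q4   q5  q6 
   q5   q3  q4 
   q6   q5  q6 
(> = start, * = accepting)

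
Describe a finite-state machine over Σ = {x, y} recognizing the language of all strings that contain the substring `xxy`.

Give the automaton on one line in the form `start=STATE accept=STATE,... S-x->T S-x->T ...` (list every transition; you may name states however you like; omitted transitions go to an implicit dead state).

States A..C record the length of the longest prefix of `xxy` that matches the current input suffix. Reaching D means `xxy` has been seen, and we stay there forever. Accept from D.
With 4 states:
       x  y 
>  A   B  A 
   B   C  A 
   C   C  D 
 * D   D  D 
(> = start, * = accepting)

start=A accept=D A-x->B A-y->A B-x->C B-y->A C-x->C C-y->D D-x->D D-y->D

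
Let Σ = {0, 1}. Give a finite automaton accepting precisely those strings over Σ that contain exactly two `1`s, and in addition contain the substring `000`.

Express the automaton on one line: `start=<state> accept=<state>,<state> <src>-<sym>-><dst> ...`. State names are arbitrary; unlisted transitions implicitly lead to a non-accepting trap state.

start=q0 accept=q13 q0-0->q1 q0-1->q2 q1-0->q3 q1-1->q2 q2-0->q4 q2-1->q5 q3-0->q6 q3-1->q2 q4-0->q7 q4-1->q5 q5-0->q8 q5-1->q9 q6-0->q6 q6-1->q10 q7-0->q10 q7-1->q5 q8-0->q11 q8-1->q9 q9-0->q12 q9-1->q9 q10-0->q10 q10-1->q13 q11-0->q13 q11-1->q9 q12-0->q14 q12-1->q9 q13-0->q13 q13-1->q15 q14-0->q15 q14-1->q9 q15-0->q15 q15-1->q15

Build one automaton per condition and run them in lockstep. The first has 4 states tracking the count of `1`s, saturating at 3; the second has 4 states tracking whether and how much of `000` has been seen. A product state is a pair (one from each), accepting exactly when both do.
          0    1  
>  q0     q1   q2 
   q1     q3   q2 
   q2     q4   q5 
   q3     q6   q2 
   q4     q7   q5 
   q5     q8   q9 
   q6     q6  q10 
   q7    q10   q5 
   q8    q11   q9 
   q9    q12   q9 
   q10   q10  q13 
   q11   q13   q9 
   q12   q14   q9 
 * q13   q13  q15 
   q14   q15   q9 
   q15   q15  q15 
(> = start, * = accepting)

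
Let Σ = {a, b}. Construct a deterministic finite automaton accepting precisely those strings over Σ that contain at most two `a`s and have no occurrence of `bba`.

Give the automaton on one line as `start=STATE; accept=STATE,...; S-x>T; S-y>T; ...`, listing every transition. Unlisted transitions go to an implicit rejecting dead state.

Build one automaton per condition and run them in lockstep. One (4 states) tracks the count of `a`s, saturating at 3; the other (4 states) tracks partial matches of the forbidden pattern `bba`. Each combined state is a pair, one component from each; accept when both components accept.
15 states suffice.
          a    b  
>* S0     S1   S2 
 * S1     S3   S4 
 * S2     S1   S5 
 * S3     S6   S7 
 * S4     S3   S8 
 * S5     S9   S5 
   S6     S6  S10 
 * S7     S6  S11 
 * S8    S12   S8 
   S9    S12   S9 
   S10    S6  S13 
 * S11   S14  S11 
   S12   S14  S12 
   S13   S14  S13 
   S14   S14  S14 
(> = start, * = accepting)

start=S0; accept=S0,S1,S2,S3,S4,S5,S7,S8,S11; S0-a>S1; S0-b>S2; S1-a>S3; S1-b>S4; S2-a>S1; S2-b>S5; S3-a>S6; S3-b>S7; S4-a>S3; S4-b>S8; S5-a>S9; S5-b>S5; S6-a>S6; S6-b>S10; S7-a>S6; S7-b>S11; S8-a>S12; S8-b>S8; S9-a>S12; S9-b>S9; S10-a>S6; S10-b>S13; S11-a>S14; S11-b>S11; S12-a>S14; S12-b>S12; S13-a>S14; S13-b>S13; S14-a>S14; S14-b>S14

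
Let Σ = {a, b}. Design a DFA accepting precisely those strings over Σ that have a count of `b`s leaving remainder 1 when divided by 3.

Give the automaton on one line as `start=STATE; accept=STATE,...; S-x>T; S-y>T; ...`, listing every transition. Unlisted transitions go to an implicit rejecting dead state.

start=q0; accept=q1; q0-a>q0; q0-b>q1; q1-a>q1; q1-b>q2; q2-a>q2; q2-b>q0

The only thing that matters is how many `b`s have appeared, reduced mod 3. Use one state per residue: q0 for 0, …, q2 for 2. Reading `b` moves to the next residue; anything else stays put. q1 is accepting.
        a   b  
>  q0   q0  q1 
 * q1   q1  q2 
   q2   q2  q0 
(> = start, * = accepting)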